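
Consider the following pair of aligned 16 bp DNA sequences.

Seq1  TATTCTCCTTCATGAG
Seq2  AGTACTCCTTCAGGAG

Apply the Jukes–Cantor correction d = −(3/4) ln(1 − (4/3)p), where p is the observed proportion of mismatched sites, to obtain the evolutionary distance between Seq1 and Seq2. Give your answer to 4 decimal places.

0.3041

Differing sites — 1:T/A; 2:A/G; 4:T/A; 13:T/G.
p = 4/16 = 0.250000.
d = −0.75 · ln(1 − (4/3)·0.250000) = −0.75 · ln(0.666667) = −0.75 · (-0.405465) = 0.3041.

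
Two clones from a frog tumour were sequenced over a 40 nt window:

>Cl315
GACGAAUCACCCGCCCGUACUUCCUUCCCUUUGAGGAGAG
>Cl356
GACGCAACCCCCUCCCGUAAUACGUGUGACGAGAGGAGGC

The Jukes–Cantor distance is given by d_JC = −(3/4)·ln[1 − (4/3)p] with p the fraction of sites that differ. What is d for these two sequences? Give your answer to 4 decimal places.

0.5716

The sequences differ at positions 5 (A/C), 7 (U/A), 9 (A/C), 13 (G/U), 20 (C/A), 22 (U/A), 24 (C/G), 26 (U/G), 27 (C/U), 28 (C/G), 29 (C/A), 30 (U/C), 31 (U/G), 32 (U/A), 39 (A/G), 40 (G/C).
p = 16/40 = 0.400000.
d = −0.75 · ln(1 − (4/3)·0.400000) = −0.75 · ln(0.466667) = −0.75 · (-0.762139) = 0.5716.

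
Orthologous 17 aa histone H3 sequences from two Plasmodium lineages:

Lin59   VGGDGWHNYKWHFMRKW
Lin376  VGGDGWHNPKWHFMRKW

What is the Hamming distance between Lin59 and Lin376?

1

A single mismatch occurs at site 9 (Y→P).
That gives 1 mismatch out of 17 aligned sites, so the Hamming distance is 1.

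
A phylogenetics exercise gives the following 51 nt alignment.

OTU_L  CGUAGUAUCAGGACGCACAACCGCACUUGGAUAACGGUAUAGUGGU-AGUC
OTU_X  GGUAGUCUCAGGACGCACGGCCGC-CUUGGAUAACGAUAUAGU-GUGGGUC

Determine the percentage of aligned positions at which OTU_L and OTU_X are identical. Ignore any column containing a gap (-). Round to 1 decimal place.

Excluding the 3 gap columns leaves 48 comparable sites.
Mismatches occur at site 1 (C→G), site 7 (A→C), site 19 (A→G), site 20 (A→G), site 37 (G→A), site 48 (A→G).
42 of the 48 comparable sites match, so the percent identity is 42/48 × 100 = 87.5%.

87.5%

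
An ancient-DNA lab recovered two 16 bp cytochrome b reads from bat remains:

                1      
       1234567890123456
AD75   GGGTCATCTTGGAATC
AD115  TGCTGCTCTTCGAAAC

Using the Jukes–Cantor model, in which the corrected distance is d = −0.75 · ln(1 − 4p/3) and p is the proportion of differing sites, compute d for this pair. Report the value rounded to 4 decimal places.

0.5199

Differing sites — 1:G/T; 3:G/C; 5:C/G; 6:A/C; 11:G/C; 15:T/A.
p = 6/16 = 0.375000.
d = −0.75 · ln(1 − (4/3)·0.375000) = −0.75 · ln(0.500000) = −0.75 · (-0.693147) = 0.5199.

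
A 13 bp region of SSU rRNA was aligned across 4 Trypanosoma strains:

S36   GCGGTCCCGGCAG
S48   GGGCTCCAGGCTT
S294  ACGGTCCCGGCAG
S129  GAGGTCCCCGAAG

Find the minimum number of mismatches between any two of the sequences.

1

Pairwise Hamming distances:
  S36 vs S48: 5
  S36 vs S294: 1
  S36 vs S129: 3
  S48 vs S294: 6
  S48 vs S129: 7
  S294 vs S129: 4
The smallest is 1, between S36 and S294.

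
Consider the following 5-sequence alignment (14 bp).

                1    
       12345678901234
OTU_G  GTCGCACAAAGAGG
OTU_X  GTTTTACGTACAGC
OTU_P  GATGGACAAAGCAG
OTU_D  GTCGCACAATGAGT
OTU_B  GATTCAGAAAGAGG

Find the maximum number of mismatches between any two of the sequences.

Pairwise Hamming distances:
  OTU_G vs OTU_X: 7
  OTU_G vs OTU_P: 5
  OTU_G vs OTU_D: 2
  OTU_G vs OTU_B: 4
  OTU_X vs OTU_P: 9
  OTU_X vs OTU_D: 8
  OTU_X vs OTU_B: 7
  OTU_P vs OTU_D: 7
  OTU_P vs OTU_B: 5
  OTU_D vs OTU_B: 6
The largest is 9, between OTU_X and OTU_P.

9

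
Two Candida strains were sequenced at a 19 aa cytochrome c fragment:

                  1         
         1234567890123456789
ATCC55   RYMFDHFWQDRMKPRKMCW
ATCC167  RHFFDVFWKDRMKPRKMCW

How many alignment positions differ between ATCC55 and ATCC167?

4

Mismatches occur at site 2 (Y/H), site 3 (M/F), site 6 (H/V), site 9 (Q/K).
That gives 4 mismatches out of 19 aligned sites, so the Hamming distance is 4.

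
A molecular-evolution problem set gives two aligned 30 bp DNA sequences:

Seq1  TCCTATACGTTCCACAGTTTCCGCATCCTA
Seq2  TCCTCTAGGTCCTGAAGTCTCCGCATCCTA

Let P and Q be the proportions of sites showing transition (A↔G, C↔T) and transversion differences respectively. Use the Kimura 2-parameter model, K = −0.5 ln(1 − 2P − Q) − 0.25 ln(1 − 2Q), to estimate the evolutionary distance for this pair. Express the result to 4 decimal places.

Mismatches occur at site 5 (A/C, transversion), site 8 (C/G, transversion), site 11 (T/C, transition), site 13 (C/T, transition), site 14 (A/G, transition), site 15 (C/A, transversion), site 19 (T/C, transition).
Of the 7 differences, 4 transitions and 3 transversions over 30 sites: P = 4/30 = 0.133333, Q = 3/30 = 0.100000.
d = −0.5·ln(0.633334) − 0.25·ln(0.800000) = −0.5·(-0.456757) − 0.25·(-0.223144) = 0.2842.

0.2842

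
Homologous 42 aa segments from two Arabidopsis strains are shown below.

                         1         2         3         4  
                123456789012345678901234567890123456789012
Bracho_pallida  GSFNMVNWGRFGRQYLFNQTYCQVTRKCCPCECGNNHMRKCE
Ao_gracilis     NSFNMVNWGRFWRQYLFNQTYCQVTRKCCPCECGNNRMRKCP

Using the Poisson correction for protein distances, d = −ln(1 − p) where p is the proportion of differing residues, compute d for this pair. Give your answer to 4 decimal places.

Mismatches occur at site 1 (G→N), site 12 (G→W), site 37 (H→R), site 42 (E→P).
p = 4/42 = 0.095238.
d = −ln(1 − 0.095238) = −ln(0.904762) = 0.1001.

0.1001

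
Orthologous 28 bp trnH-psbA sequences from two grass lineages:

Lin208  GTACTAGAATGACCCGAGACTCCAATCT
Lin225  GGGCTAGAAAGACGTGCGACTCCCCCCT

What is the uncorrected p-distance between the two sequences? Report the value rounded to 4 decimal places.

Differing sites — 2:T/G; 3:A/G; 10:T/A; 14:C/G; 15:C/T; 17:A/C; 24:A/C; 25:A/C; 26:T/C.
There are 9 differences over 28 sites, so p = 9/28 = 0.3214.

0.3214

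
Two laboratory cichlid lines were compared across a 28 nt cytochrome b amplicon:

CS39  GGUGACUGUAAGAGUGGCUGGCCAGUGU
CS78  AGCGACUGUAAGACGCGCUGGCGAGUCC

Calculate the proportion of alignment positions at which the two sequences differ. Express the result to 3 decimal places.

The sequences differ at positions 1 (G/A), 3 (U/C), 14 (G/C), 15 (U/G), 16 (G/C), 23 (C/G), 27 (G/C), 28 (U/C).
There are 8 differences over 28 sites, so p = 8/28 = 0.286.

0.286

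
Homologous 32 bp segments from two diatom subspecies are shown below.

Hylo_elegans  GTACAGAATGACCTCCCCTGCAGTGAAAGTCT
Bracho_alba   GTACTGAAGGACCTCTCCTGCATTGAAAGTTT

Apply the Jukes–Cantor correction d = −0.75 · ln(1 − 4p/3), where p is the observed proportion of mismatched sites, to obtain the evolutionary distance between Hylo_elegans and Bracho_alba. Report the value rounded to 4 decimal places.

The sequences differ at positions 5 (A/T), 9 (T/G), 16 (C/T), 23 (G/T), 31 (C/T).
p = 5/32 = 0.156250.
d = −0.75 · ln(1 − (4/3)·0.156250) = −0.75 · ln(0.791667) = −0.75 · (-0.233614) = 0.1752.

0.1752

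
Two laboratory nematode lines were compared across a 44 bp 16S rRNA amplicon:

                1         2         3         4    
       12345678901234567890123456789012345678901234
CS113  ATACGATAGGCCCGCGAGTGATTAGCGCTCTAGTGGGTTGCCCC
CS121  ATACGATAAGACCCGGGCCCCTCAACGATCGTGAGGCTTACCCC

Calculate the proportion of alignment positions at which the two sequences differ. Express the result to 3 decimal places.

Mismatches occur at site 9 (G↔A), site 11 (C↔A), site 14 (G↔C), site 15 (C↔G), site 17 (A↔G), site 18 (G↔C), site 19 (T↔C), site 20 (G↔C), site 21 (A↔C), site 23 (T↔C), site 25 (G↔A), site 28 (C↔A), site 31 (T↔G), site 32 (A↔T), site 34 (T↔A), site 37 (G↔C), site 40 (G↔A).
There are 17 differences over 44 sites, so p = 17/44 = 0.386.

0.386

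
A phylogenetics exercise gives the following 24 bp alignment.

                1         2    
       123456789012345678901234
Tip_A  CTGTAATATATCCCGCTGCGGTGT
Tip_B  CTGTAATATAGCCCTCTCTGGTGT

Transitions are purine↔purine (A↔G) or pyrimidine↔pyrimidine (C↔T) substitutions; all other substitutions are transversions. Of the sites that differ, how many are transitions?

1

Differing sites — 11:T/G (Tv); 15:G/T (Tv); 18:G/C (Tv); 19:C/T (Ti).
Of the 4 differences, 1 transition and 3 transversions, so the answer is 1.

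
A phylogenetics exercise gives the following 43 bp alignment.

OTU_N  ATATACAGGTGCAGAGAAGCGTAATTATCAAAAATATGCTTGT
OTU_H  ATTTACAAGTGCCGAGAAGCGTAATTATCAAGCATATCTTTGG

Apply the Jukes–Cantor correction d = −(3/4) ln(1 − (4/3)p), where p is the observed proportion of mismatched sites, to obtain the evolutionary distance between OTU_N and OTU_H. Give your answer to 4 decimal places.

The sequences differ at positions 3 (A/T), 8 (G/A), 13 (A/C), 32 (A/G), 33 (A/C), 38 (G/C), 39 (C/T), 43 (T/G).
p = 8/43 = 0.186047.
d = −0.75 · ln(1 − (4/3)·0.186047) = −0.75 · ln(0.751937) = −0.75 · (-0.285103) = 0.2138.

0.2138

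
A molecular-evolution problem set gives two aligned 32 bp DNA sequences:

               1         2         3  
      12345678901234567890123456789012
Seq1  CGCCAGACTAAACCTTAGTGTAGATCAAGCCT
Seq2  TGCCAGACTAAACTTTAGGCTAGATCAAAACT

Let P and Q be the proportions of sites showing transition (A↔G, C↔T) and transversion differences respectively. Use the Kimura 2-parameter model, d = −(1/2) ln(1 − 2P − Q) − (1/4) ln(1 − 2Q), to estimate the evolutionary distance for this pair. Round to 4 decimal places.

Mismatches occur at site 1 (C↔T, transition), site 14 (C↔T, transition), site 19 (T↔G, transversion), site 20 (G↔C, transversion), site 29 (G↔A, transition), site 30 (C↔A, transversion).
Of the 6 differences, 3 transitions and 3 transversions over 32 sites: P = 3/32 = 0.093750, Q = 3/32 = 0.093750.
d = −0.5·ln(0.718750) − 0.25·ln(0.812500) = −0.5·(-0.330242) − 0.25·(-0.207639) = 0.2170.

0.2170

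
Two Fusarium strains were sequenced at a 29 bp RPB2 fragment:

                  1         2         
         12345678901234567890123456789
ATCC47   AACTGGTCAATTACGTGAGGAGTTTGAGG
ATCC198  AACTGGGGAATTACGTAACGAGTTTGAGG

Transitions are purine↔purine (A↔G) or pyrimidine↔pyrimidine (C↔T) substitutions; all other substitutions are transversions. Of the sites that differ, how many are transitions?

Mismatches occur at site 7 (T↔G, transversion), site 8 (C↔G, transversion), site 17 (G↔A, transition), site 19 (G↔C, transversion).
Of the 4 differences, 1 transition and 3 transversions, so the answer is 1.

1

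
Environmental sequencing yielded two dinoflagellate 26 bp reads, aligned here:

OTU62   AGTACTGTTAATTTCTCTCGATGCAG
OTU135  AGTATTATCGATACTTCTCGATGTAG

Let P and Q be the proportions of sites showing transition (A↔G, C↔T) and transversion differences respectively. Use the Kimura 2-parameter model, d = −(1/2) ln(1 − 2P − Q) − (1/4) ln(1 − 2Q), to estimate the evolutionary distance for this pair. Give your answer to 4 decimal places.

The sequences differ at positions 5 (C/T, transition), 7 (G/A, transition), 9 (T/C, transition), 10 (A/G, transition), 13 (T/A, transversion), 14 (T/C, transition), 15 (C/T, transition), 24 (C/T, transition).
Of the 8 differences, 7 transitions and 1 transversion over 26 sites: P = 7/26 = 0.269231, Q = 1/26 = 0.038462.
d = −0.5·ln(0.423076) − 0.25·ln(0.923076) = −0.5·(-0.860203) − 0.25·(-0.080044) = 0.4501.

0.4501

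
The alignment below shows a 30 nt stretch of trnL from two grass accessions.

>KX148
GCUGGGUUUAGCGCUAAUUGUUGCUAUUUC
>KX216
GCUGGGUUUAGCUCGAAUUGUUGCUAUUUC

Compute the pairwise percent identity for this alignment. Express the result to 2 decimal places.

Mismatches occur at site 13 (G→U), site 15 (U→G).
28 of the 30 sites match, so the percent identity is 28/30 × 100 = 93.33%.

93.33%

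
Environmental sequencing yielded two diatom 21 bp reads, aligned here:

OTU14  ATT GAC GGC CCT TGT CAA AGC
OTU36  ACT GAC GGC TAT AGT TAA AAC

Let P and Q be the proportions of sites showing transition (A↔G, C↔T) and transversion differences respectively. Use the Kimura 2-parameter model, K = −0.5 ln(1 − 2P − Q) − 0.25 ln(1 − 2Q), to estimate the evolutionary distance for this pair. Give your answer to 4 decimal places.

0.3761

Differing sites — 2:T/C (Ti); 10:C/T (Ti); 11:C/A (Tv); 13:T/A (Tv); 16:C/T (Ti); 20:G/A (Ti).
Of the 6 differences, 4 transitions and 2 transversions over 21 sites: P = 4/21 = 0.190476, Q = 2/21 = 0.095238.
d = −0.5·ln(0.523810) − 0.25·ln(0.809524) = −0.5·(-0.646626) − 0.25·(-0.211309) = 0.3761.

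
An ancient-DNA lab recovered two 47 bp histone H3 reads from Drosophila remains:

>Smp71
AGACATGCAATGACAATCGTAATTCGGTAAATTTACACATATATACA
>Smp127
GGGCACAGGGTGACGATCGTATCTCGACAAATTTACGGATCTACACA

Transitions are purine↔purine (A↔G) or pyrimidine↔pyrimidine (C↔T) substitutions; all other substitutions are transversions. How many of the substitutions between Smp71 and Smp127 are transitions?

12

The sequences differ at positions 1 (A/G, transition), 3 (A/G, transition), 6 (T/C, transition), 7 (G/A, transition), 8 (C/G, transversion), 9 (A/G, transition), 10 (A/G, transition), 15 (A/G, transition), 22 (A/T, transversion), 23 (T/C, transition), 27 (G/A, transition), 28 (T/C, transition), 37 (A/G, transition), 38 (C/G, transversion), 41 (A/C, transversion), 44 (T/C, transition).
Of the 16 differences, 12 transitions and 4 transversions, so the answer is 12.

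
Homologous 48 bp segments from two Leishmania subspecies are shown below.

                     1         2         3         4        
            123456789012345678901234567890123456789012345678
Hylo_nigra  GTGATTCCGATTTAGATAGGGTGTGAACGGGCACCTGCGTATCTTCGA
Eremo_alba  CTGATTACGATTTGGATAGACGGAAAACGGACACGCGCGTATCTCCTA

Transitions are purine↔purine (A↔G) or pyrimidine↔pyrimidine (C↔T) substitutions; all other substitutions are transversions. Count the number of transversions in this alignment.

7

Mismatches occur at site 1 (G→C, transversion), site 7 (C→A, transversion), site 14 (A→G, transition), site 20 (G→A, transition), site 21 (G→C, transversion), site 22 (T→G, transversion), site 24 (T→A, transversion), site 25 (G→A, transition), site 31 (G→A, transition), site 35 (C→G, transversion), site 36 (T→C, transition), site 45 (T→C, transition), site 47 (G→T, transversion).
Of the 13 differences, 6 transitions and 7 transversions, so the answer is 7.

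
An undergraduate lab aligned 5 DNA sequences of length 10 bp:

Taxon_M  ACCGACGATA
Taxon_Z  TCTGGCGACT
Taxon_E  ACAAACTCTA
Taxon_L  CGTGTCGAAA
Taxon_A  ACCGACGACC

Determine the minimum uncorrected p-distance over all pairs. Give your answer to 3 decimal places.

Pairwise Hamming distances:
  Taxon_M vs Taxon_Z: 5
  Taxon_M vs Taxon_E: 4
  Taxon_M vs Taxon_L: 5
  Taxon_M vs Taxon_A: 2
  Taxon_Z vs Taxon_E: 8
  Taxon_Z vs Taxon_L: 5
  Taxon_Z vs Taxon_A: 4
  Taxon_E vs Taxon_L: 8
  Taxon_E vs Taxon_A: 6
  Taxon_L vs Taxon_A: 6
The smallest is 2 mismatches, between Taxon_M and Taxon_A; p = 2/10 = 0.200.

0.200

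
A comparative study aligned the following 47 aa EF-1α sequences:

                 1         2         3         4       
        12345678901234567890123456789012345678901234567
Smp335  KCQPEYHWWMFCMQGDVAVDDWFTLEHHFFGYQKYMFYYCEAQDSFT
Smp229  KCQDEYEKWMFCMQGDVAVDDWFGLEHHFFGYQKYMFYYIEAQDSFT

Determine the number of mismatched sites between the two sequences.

5

Differing sites — 4:P/D; 7:H/E; 8:W/K; 24:T/G; 40:C/I.
That gives 5 mismatches out of 47 aligned sites, so the Hamming distance is 5.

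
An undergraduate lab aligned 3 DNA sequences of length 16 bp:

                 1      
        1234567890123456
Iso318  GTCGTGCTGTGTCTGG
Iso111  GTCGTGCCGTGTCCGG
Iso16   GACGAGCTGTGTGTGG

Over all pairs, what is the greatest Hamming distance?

Pairwise Hamming distances:
  Iso318 vs Iso111: 2
  Iso318 vs Iso16: 3
  Iso111 vs Iso16: 5
The largest is 5, between Iso111 and Iso16.

5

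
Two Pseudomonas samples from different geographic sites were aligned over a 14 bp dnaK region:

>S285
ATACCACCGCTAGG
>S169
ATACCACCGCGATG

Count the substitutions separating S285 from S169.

2

The sequences differ at positions 11 (T/G), 13 (G/T).
That gives 2 mismatches out of 14 aligned sites, so the Hamming distance is 2.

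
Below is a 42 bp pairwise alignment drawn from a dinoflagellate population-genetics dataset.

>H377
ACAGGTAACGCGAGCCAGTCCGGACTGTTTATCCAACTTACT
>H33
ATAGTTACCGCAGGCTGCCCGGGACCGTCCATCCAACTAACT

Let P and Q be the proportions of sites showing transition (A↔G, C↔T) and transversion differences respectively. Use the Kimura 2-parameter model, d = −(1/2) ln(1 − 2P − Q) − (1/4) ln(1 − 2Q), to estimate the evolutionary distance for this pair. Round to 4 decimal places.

The sequences differ at positions 2 (C/T, transition), 5 (G/T, transversion), 8 (A/C, transversion), 12 (G/A, transition), 13 (A/G, transition), 16 (C/T, transition), 17 (A/G, transition), 18 (G/C, transversion), 19 (T/C, transition), 21 (C/G, transversion), 26 (T/C, transition), 29 (T/C, transition), 30 (T/C, transition), 39 (T/A, transversion).
Of the 14 differences, 9 transitions and 5 transversions over 42 sites: P = 9/42 = 0.214286, Q = 5/42 = 0.119048.
d = −0.5·ln(0.452380) − 0.25·ln(0.761904) = −0.5·(-0.793233) − 0.25·(-0.271935) = 0.4646.

0.4646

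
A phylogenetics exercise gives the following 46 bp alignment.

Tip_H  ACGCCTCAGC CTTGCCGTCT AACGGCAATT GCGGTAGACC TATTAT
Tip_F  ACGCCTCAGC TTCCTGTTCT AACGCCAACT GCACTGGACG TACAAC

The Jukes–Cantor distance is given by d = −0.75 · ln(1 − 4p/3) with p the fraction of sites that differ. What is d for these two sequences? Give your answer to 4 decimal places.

0.4279

Differing sites — 11:C/T; 13:T/C; 14:G/C; 15:C/T; 16:C/G; 17:G/T; 25:G/C; 29:T/C; 33:G/A; 34:G/C; 36:A/G; 40:C/G; 43:T/C; 44:T/A; 46:T/C.
p = 15/46 = 0.326087.
d = −0.75 · ln(1 − (4/3)·0.326087) = −0.75 · ln(0.565217) = −0.75 · (-0.570546) = 0.4279.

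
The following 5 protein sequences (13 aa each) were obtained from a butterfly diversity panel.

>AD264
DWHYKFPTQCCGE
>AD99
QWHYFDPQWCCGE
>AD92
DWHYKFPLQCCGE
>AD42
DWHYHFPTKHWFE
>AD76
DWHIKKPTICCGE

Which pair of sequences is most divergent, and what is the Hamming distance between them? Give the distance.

8

Pairwise Hamming distances:
  AD264 vs AD99: 5
  AD264 vs AD92: 1
  AD264 vs AD42: 5
  AD264 vs AD76: 3
  AD99 vs AD92: 5
  AD99 vs AD42: 8
  AD99 vs AD76: 6
  AD92 vs AD42: 6
  AD92 vs AD76: 4
  AD42 vs AD76: 7
The largest is 8, between AD99 and AD42.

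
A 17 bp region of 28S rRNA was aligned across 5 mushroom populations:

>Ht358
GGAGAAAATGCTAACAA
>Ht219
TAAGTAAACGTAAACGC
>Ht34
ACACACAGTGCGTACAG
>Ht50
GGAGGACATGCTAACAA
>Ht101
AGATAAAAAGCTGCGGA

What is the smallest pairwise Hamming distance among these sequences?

Pairwise Hamming distances:
  Ht358 vs Ht219: 8
  Ht358 vs Ht34: 8
  Ht358 vs Ht50: 2
  Ht358 vs Ht101: 7
  Ht219 vs Ht34: 12
  Ht219 vs Ht50: 9
  Ht219 vs Ht101: 11
  Ht34 vs Ht50: 10
  Ht34 vs Ht101: 11
  Ht50 vs Ht101: 9
The smallest is 2, between Ht358 and Ht50.

2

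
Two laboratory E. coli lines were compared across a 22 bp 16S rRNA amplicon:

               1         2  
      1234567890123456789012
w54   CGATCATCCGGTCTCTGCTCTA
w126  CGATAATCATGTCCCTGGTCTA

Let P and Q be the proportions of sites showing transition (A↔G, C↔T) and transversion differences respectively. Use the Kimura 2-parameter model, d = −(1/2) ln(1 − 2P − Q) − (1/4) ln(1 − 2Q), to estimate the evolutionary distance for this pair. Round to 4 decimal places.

The sequences differ at positions 5 (C/A, transversion), 9 (C/A, transversion), 10 (G/T, transversion), 14 (T/C, transition), 18 (C/G, transversion).
Of the 5 differences, 1 transition and 4 transversions over 22 sites: P = 1/22 = 0.045455, Q = 4/22 = 0.181818.
d = −0.5·ln(0.727272) − 0.25·ln(0.636364) = −0.5·(-0.318455) − 0.25·(-0.451985) = 0.2722.

0.2722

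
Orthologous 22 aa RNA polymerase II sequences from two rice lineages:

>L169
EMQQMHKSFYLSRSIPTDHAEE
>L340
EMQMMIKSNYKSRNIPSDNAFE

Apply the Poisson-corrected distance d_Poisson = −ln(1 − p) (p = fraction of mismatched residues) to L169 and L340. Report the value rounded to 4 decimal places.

Differing sites — 4:Q/M; 6:H/I; 9:F/N; 11:L/K; 14:S/N; 17:T/S; 19:H/N; 21:E/F.
p = 8/22 = 0.363636.
d = −ln(1 − 0.363636) = −ln(0.636364) = 0.4520.

0.4520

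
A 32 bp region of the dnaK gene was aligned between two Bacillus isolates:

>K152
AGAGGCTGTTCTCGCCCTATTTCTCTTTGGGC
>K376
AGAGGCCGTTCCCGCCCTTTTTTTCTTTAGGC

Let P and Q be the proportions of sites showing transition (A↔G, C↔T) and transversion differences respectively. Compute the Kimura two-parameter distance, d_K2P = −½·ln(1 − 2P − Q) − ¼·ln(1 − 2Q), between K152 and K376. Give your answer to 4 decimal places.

Differing sites — 7:T/C (Ti); 12:T/C (Ti); 19:A/T (Tv); 23:C/T (Ti); 29:G/A (Ti).
Of the 5 differences, 4 transitions and 1 transversion over 32 sites: P = 4/32 = 0.125000, Q = 1/32 = 0.031250.
d = −0.5·ln(0.718750) − 0.25·ln(0.937500) = −0.5·(-0.330242) − 0.25·(-0.064539) = 0.1813.

0.1813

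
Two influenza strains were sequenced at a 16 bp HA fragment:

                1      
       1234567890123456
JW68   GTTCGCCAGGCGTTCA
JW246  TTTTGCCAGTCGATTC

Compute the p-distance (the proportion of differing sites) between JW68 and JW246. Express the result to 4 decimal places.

The sequences differ at positions 1 (G/T), 4 (C/T), 10 (G/T), 13 (T/A), 15 (C/T), 16 (A/C).
There are 6 differences over 16 sites, so p = 6/16 = 0.3750.

0.3750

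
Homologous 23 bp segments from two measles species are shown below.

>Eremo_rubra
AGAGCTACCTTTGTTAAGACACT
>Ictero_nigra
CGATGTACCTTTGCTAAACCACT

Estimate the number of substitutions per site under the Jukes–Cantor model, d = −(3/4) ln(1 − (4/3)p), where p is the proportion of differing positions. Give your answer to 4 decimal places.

Mismatches occur at site 1 (A→C), site 4 (G→T), site 5 (C→G), site 14 (T→C), site 18 (G→A), site 19 (A→C).
p = 6/23 = 0.260870.
d = −0.75 · ln(1 − (4/3)·0.260870) = −0.75 · ln(0.652173) = −0.75 · (-0.427445) = 0.3206.

0.3206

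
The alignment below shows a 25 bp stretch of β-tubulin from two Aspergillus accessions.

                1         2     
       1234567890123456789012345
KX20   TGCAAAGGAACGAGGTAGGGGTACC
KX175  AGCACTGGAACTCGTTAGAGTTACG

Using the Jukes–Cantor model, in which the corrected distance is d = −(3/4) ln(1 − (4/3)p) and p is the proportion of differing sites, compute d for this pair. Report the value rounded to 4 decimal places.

0.4904

Mismatches occur at site 1 (T/A), site 5 (A/C), site 6 (A/T), site 12 (G/T), site 13 (A/C), site 15 (G/T), site 19 (G/A), site 21 (G/T), site 25 (C/G).
p = 9/25 = 0.360000.
d = −0.75 · ln(1 − (4/3)·0.360000) = −0.75 · ln(0.520000) = −0.75 · (-0.653926) = 0.4904.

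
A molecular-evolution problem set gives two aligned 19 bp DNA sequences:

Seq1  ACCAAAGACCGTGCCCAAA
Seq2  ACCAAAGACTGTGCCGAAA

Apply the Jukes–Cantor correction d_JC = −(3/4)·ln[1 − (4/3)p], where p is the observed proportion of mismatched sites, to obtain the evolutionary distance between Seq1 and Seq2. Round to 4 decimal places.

Mismatches occur at site 10 (C→T), site 16 (C→G).
p = 2/19 = 0.105263.
d = −0.75 · ln(1 − (4/3)·0.105263) = −0.75 · ln(0.859649) = −0.75 · (-0.151231) = 0.1134.

0.1134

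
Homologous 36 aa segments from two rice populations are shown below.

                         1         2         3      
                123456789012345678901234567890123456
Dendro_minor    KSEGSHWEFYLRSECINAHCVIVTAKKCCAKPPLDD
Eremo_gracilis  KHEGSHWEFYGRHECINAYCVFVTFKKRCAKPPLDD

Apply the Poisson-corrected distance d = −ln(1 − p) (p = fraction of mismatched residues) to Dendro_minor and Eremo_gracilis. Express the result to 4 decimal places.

0.2162

The sequences differ at positions 2 (S/H), 11 (L/G), 13 (S/H), 19 (H/Y), 22 (I/F), 25 (A/F), 28 (C/R).
p = 7/36 = 0.194444.
d = −ln(1 − 0.194444) = −ln(0.805556) = 0.2162.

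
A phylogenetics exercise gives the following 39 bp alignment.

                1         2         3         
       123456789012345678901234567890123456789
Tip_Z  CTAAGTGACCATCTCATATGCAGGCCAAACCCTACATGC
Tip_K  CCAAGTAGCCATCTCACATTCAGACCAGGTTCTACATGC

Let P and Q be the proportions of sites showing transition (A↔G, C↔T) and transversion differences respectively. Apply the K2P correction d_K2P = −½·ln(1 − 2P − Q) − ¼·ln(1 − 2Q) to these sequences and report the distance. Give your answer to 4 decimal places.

Differing sites — 2:T/C (Ti); 7:G/A (Ti); 8:A/G (Ti); 17:T/C (Ti); 20:G/T (Tv); 24:G/A (Ti); 28:A/G (Ti); 29:A/G (Ti); 30:C/T (Ti); 31:C/T (Ti).
Of the 10 differences, 9 transitions and 1 transversion over 39 sites: P = 9/39 = 0.230769, Q = 1/39 = 0.025641.
d = −0.5·ln(0.512821) − 0.25·ln(0.948718) = −0.5·(-0.667828) − 0.25·(-0.052644) = 0.3471.

0.3471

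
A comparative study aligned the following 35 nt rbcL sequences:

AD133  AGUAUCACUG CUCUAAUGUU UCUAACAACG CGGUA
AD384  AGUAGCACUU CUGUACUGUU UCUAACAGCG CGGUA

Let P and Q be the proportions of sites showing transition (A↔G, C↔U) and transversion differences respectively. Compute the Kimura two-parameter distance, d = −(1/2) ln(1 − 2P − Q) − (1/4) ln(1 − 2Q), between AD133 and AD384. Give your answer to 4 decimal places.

Differing sites — 5:U/G (Tv); 10:G/U (Tv); 13:C/G (Tv); 16:A/C (Tv); 28:A/G (Ti).
Of the 5 differences, 1 transition and 4 transversions over 35 sites: P = 1/35 = 0.028571, Q = 4/35 = 0.114286.
d = −0.5·ln(0.828572) − 0.25·ln(0.771428) = −0.5·(-0.188052) − 0.25·(-0.259512) = 0.1589.

0.1589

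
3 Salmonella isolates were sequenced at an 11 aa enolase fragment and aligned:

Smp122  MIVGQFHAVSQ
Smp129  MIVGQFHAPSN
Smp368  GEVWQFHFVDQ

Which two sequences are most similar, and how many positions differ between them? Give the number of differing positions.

2

Pairwise Hamming distances:
  Smp122 vs Smp129: 2
  Smp122 vs Smp368: 5
  Smp129 vs Smp368: 7
The smallest is 2, between Smp122 and Smp129.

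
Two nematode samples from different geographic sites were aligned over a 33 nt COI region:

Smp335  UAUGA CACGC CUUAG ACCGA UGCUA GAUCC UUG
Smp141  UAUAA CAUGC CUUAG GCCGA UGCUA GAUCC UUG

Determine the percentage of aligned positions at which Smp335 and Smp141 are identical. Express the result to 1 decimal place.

90.9%

Mismatches occur at site 4 (G↔A), site 8 (C↔U), site 16 (A↔G).
30 of the 33 sites match, so the percent identity is 30/33 × 100 = 90.9%.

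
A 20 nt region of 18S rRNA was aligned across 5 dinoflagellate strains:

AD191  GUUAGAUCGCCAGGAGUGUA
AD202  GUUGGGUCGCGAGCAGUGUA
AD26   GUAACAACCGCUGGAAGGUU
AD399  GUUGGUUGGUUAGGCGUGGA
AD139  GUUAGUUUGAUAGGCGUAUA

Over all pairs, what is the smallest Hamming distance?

4

Pairwise Hamming distances:
  AD191 vs AD202: 4
  AD191 vs AD26: 9
  AD191 vs AD399: 7
  AD191 vs AD139: 6
  AD202 vs AD26: 13
  AD202 vs AD399: 7
  AD202 vs AD139: 8
  AD26 vs AD399: 15
  AD26 vs AD139: 14
  AD399 vs AD139: 5
The smallest is 4, between AD191 and AD202.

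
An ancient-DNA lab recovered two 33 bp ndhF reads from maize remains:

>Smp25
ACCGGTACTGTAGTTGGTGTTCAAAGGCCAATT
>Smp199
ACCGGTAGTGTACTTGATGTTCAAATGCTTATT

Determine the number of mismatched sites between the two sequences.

6

Mismatches occur at site 8 (C/G), site 13 (G/C), site 17 (G/A), site 26 (G/T), site 29 (C/T), site 30 (A/T).
That gives 6 mismatches out of 33 aligned sites, so the Hamming distance is 6.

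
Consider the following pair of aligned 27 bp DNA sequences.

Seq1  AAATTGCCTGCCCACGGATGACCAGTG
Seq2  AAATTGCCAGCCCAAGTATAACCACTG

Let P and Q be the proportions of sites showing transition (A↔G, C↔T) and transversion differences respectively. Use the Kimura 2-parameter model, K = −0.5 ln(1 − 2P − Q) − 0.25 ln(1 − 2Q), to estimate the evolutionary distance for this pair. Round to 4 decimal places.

Mismatches occur at site 9 (T/A, transversion), site 15 (C/A, transversion), site 17 (G/T, transversion), site 20 (G/A, transition), site 25 (G/C, transversion).
Of the 5 differences, 1 transition and 4 transversions over 27 sites: P = 1/27 = 0.037037, Q = 4/27 = 0.148148.
d = −0.5·ln(0.777778) − 0.25·ln(0.703704) = −0.5·(-0.251314) − 0.25·(-0.351397) = 0.2135.

0.2135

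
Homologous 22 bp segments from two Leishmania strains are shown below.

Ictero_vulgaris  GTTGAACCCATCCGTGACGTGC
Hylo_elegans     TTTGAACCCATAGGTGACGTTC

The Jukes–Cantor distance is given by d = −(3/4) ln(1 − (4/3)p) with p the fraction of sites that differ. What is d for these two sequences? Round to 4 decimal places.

0.2082

The sequences differ at positions 1 (G/T), 12 (C/A), 13 (C/G), 21 (G/T).
p = 4/22 = 0.181818.
d = −0.75 · ln(1 − (4/3)·0.181818) = −0.75 · ln(0.757576) = −0.75 · (-0.277631) = 0.2082.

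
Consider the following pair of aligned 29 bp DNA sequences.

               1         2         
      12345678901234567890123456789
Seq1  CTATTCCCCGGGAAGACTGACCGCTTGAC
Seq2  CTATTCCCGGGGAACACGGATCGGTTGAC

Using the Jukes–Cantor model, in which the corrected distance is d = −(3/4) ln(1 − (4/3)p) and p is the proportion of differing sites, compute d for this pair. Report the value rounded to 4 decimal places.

Mismatches occur at site 9 (C↔G), site 15 (G↔C), site 18 (T↔G), site 21 (C↔T), site 24 (C↔G).
p = 5/29 = 0.172414.
d = −0.75 · ln(1 − (4/3)·0.172414) = −0.75 · ln(0.770115) = −0.75 · (-0.261215) = 0.1959.

0.1959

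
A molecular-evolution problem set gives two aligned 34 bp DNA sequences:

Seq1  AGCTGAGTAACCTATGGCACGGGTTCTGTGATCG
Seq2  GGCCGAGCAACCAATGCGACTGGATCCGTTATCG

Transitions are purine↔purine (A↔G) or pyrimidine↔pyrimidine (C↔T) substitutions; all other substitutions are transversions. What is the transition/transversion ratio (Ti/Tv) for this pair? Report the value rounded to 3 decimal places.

0.667

The sequences differ at positions 1 (A/G, transition), 4 (T/C, transition), 8 (T/C, transition), 13 (T/A, transversion), 17 (G/C, transversion), 18 (C/G, transversion), 21 (G/T, transversion), 24 (T/A, transversion), 27 (T/C, transition), 30 (G/T, transversion).
Of the 10 differences, 4 transitions and 6 transversions, so Ti/Tv = 4/6 = 0.667.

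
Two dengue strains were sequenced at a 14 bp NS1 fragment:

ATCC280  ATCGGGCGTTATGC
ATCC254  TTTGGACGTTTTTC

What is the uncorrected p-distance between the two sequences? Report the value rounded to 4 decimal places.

Mismatches occur at site 1 (A↔T), site 3 (C↔T), site 6 (G↔A), site 11 (A↔T), site 13 (G↔T).
There are 5 differences over 14 sites, so p = 5/14 = 0.3571.

0.3571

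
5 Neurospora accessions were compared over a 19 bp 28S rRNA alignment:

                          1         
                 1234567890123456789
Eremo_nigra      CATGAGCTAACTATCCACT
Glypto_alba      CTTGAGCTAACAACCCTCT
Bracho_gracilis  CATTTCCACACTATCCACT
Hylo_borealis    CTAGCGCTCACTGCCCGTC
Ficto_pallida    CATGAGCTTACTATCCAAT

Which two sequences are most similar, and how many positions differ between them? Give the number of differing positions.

Pairwise Hamming distances:
  Eremo_nigra vs Glypto_alba: 4
  Eremo_nigra vs Bracho_gracilis: 5
  Eremo_nigra vs Hylo_borealis: 9
  Eremo_nigra vs Ficto_pallida: 2
  Glypto_alba vs Bracho_gracilis: 9
  Glypto_alba vs Hylo_borealis: 8
  Glypto_alba vs Ficto_pallida: 6
  Bracho_gracilis vs Hylo_borealis: 11
  Bracho_gracilis vs Ficto_pallida: 6
  Hylo_borealis vs Ficto_pallida: 9
The smallest is 2, between Eremo_nigra and Ficto_pallida.

2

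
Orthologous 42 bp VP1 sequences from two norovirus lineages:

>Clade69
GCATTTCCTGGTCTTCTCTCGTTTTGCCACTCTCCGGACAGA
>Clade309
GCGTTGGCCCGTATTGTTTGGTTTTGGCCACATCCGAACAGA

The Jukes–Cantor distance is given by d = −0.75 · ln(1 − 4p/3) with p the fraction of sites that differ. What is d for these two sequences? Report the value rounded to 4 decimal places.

The sequences differ at positions 3 (A/G), 6 (T/G), 7 (C/G), 9 (T/C), 10 (G/C), 13 (C/A), 16 (C/G), 18 (C/T), 20 (C/G), 27 (C/G), 29 (A/C), 30 (C/A), 31 (T/C), 32 (C/A), 37 (G/A).
p = 15/42 = 0.357143.
d = −0.75 · ln(1 − (4/3)·0.357143) = −0.75 · ln(0.523809) = −0.75 · (-0.646628) = 0.4850.

0.4850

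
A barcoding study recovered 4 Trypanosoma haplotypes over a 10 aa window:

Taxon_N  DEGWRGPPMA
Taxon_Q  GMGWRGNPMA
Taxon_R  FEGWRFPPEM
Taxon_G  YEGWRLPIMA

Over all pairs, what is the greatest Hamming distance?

Pairwise Hamming distances:
  Taxon_N vs Taxon_Q: 3
  Taxon_N vs Taxon_R: 4
  Taxon_N vs Taxon_G: 3
  Taxon_Q vs Taxon_R: 6
  Taxon_Q vs Taxon_G: 5
  Taxon_R vs Taxon_G: 5
The largest is 6, between Taxon_Q and Taxon_R.

6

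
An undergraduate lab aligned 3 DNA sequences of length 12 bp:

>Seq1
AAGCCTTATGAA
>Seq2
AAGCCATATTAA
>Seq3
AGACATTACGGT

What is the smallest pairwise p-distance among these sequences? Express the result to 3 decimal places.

0.167

Pairwise Hamming distances:
  Seq1 vs Seq2: 2
  Seq1 vs Seq3: 6
  Seq2 vs Seq3: 8
The smallest is 2 mismatches, between Seq1 and Seq2; p = 2/12 = 0.167.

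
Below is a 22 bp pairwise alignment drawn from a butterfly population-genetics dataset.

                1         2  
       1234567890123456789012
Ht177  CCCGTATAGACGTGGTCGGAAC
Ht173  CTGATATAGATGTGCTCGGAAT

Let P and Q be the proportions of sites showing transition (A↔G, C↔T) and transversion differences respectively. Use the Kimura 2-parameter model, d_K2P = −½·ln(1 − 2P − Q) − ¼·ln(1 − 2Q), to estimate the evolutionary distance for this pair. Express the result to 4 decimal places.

0.3532

Differing sites — 2:C/T (Ti); 3:C/G (Tv); 4:G/A (Ti); 11:C/T (Ti); 15:G/C (Tv); 22:C/T (Ti).
Of the 6 differences, 4 transitions and 2 transversions over 22 sites: P = 4/22 = 0.181818, Q = 2/22 = 0.090909.
d = −0.5·ln(0.545455) − 0.25·ln(0.818182) = −0.5·(-0.606135) − 0.25·(-0.200670) = 0.3532.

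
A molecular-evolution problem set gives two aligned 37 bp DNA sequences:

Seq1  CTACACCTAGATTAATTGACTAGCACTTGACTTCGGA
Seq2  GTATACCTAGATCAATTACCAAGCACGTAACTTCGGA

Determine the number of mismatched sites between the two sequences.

Mismatches occur at site 1 (C→G), site 4 (C→T), site 13 (T→C), site 18 (G→A), site 19 (A→C), site 21 (T→A), site 27 (T→G), site 29 (G→A).
That gives 8 mismatches out of 37 aligned sites, so the Hamming distance is 8.

8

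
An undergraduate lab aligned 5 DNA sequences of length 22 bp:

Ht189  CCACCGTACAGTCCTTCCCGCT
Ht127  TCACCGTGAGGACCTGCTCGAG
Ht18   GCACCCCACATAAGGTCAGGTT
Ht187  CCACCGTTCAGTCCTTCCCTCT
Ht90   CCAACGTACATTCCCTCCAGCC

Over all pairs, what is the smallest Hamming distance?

Pairwise Hamming distances:
  Ht189 vs Ht127: 9
  Ht189 vs Ht18: 11
  Ht189 vs Ht187: 2
  Ht189 vs Ht90: 5
  Ht127 vs Ht18: 15
  Ht127 vs Ht187: 10
  Ht127 vs Ht90: 13
  Ht18 vs Ht187: 13
  Ht18 vs Ht90: 12
  Ht187 vs Ht90: 7
The smallest is 2, between Ht189 and Ht187.

2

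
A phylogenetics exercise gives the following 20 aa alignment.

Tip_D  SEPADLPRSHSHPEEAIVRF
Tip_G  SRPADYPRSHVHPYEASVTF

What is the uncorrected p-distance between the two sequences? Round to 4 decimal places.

Differing sites — 2:E/R; 6:L/Y; 11:S/V; 14:E/Y; 17:I/S; 19:R/T.
There are 6 differences over 20 sites, so p = 6/20 = 0.3000.

0.3000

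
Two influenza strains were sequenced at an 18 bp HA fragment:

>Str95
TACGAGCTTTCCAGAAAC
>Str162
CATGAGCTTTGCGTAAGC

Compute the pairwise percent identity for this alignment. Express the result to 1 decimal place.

The sequences differ at positions 1 (T/C), 3 (C/T), 11 (C/G), 13 (A/G), 14 (G/T), 17 (A/G).
12 of the 18 sites match, so the percent identity is 12/18 × 100 = 66.7%.

66.7%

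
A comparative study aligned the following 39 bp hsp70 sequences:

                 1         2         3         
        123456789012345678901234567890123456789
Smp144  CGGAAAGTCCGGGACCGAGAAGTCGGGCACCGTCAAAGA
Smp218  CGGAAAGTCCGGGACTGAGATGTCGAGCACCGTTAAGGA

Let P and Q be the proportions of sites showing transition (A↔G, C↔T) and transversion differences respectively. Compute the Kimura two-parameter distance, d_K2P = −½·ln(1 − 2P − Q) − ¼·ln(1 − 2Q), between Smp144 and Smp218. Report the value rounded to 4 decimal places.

Mismatches occur at site 16 (C↔T, transition), site 21 (A↔T, transversion), site 26 (G↔A, transition), site 34 (C↔T, transition), site 37 (A↔G, transition).
Of the 5 differences, 4 transitions and 1 transversion over 39 sites: P = 4/39 = 0.102564, Q = 1/39 = 0.025641.
d = −0.5·ln(0.769231) − 0.25·ln(0.948718) = −0.5·(-0.262364) − 0.25·(-0.052644) = 0.1443.

0.1443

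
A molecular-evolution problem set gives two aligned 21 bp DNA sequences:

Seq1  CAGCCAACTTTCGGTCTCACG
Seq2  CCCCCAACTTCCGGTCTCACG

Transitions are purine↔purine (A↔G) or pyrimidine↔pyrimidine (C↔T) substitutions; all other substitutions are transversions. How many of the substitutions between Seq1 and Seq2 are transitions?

Differing sites — 2:A/C (Tv); 3:G/C (Tv); 11:T/C (Ti).
Of the 3 differences, 1 transition and 2 transversions, so the answer is 1.

1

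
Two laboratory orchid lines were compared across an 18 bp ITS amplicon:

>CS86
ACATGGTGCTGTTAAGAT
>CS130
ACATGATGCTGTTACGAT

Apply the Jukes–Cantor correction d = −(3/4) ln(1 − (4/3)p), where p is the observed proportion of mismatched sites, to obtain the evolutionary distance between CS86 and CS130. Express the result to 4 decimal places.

The sequences differ at positions 6 (G/A), 15 (A/C).
p = 2/18 = 0.111111.
d = −0.75 · ln(1 − (4/3)·0.111111) = −0.75 · ln(0.851852) = −0.75 · (-0.160342) = 0.1203.

0.1203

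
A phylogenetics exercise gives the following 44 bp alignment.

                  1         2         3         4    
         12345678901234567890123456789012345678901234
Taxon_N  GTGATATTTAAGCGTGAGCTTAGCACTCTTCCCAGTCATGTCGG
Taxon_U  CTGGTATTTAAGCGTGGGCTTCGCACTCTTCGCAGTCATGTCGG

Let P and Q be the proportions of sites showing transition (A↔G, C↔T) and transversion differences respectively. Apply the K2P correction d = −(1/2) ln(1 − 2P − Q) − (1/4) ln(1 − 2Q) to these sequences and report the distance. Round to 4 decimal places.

0.1233

The sequences differ at positions 1 (G/C, transversion), 4 (A/G, transition), 17 (A/G, transition), 22 (A/C, transversion), 32 (C/G, transversion).
Of the 5 differences, 2 transitions and 3 transversions over 44 sites: P = 2/44 = 0.045455, Q = 3/44 = 0.068182.
d = −0.5·ln(0.840908) − 0.25·ln(0.863636) = −0.5·(-0.173273) − 0.25·(-0.146604) = 0.1233.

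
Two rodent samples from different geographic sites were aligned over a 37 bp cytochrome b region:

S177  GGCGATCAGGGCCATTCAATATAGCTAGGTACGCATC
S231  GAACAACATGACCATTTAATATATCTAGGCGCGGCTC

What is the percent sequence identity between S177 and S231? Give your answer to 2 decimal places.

The sequences differ at positions 2 (G/A), 3 (C/A), 4 (G/C), 6 (T/A), 9 (G/T), 11 (G/A), 17 (C/T), 24 (G/T), 30 (T/C), 31 (A/G), 34 (C/G), 35 (A/C).
25 of the 37 sites match, so the percent identity is 25/37 × 100 = 67.57%.

67.57%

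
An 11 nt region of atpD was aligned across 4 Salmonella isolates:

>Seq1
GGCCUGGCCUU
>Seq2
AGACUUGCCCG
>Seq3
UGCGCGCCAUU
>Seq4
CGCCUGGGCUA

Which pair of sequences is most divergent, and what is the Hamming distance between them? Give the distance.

9

Pairwise Hamming distances:
  Seq1 vs Seq2: 5
  Seq1 vs Seq3: 5
  Seq1 vs Seq4: 3
  Seq2 vs Seq3: 9
  Seq2 vs Seq4: 6
  Seq3 vs Seq4: 7
The largest is 9, between Seq2 and Seq3.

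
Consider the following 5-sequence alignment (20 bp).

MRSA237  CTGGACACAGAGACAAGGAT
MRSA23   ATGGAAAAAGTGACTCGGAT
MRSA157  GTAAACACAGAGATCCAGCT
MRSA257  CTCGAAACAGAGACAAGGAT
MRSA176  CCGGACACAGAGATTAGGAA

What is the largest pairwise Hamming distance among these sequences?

10

Pairwise Hamming distances:
  MRSA237 vs MRSA23: 6
  MRSA237 vs MRSA157: 8
  MRSA237 vs MRSA257: 2
  MRSA237 vs MRSA176: 4
  MRSA23 vs MRSA157: 10
  MRSA23 vs MRSA257: 6
  MRSA23 vs MRSA176: 8
  MRSA157 vs MRSA257: 9
  MRSA157 vs MRSA176: 9
  MRSA257 vs MRSA176: 6
The largest is 10, between MRSA23 and MRSA157.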